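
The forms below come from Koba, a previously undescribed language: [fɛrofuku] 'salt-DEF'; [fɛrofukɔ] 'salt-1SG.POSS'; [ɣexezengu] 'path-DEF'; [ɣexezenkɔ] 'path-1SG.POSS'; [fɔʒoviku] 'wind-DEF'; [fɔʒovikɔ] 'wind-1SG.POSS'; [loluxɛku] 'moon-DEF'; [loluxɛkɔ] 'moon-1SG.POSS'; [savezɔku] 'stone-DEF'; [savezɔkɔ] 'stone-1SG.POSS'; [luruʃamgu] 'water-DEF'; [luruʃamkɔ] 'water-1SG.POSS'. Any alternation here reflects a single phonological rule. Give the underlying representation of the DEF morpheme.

The DEF suffix surfaces as [-gu] and [-ku], depending on the final segment of the stem.
The 1SG.POSS suffix, which begins with [k], is invariant after every stem; so [k] is not altered by any rule here.
So the underlying form is /-gu/, and voiced stops become voiceless after a vowel.

/-gu/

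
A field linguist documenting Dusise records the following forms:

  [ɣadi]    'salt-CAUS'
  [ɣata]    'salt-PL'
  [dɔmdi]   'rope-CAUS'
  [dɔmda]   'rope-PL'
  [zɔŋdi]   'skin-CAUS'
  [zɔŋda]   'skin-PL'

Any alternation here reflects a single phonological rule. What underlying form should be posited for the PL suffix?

The PL suffix surfaces as [-da] and [-ta], depending on the final segment of the stem.
The CAUS suffix, which begins with [d], is invariant after every stem; so [d] is not altered by any rule here.
The PL suffix is therefore /-ta/ underlyingly, with post-nasal voicing: voiceless stops become voiced after a nasal.

/-ta/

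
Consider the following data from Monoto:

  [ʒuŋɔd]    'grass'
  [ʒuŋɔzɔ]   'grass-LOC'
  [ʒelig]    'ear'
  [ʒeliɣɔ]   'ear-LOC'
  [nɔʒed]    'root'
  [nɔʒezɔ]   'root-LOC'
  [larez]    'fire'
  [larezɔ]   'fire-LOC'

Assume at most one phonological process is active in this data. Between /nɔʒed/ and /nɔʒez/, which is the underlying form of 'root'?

In [nɔʒed] and [nɔʒezɔ] the final segment of 'root' alternates: [d] ~ [z].
The stem 'fire' ([larez], [larezɔ]) shows [z] unchanged in both environments, so [z] cannot be basic with [d] derived in isolation.
The alternation reflects intervocalic spirantization: voiced stops become fricatives between vowels. /d/ is underlying.

/nɔʒed/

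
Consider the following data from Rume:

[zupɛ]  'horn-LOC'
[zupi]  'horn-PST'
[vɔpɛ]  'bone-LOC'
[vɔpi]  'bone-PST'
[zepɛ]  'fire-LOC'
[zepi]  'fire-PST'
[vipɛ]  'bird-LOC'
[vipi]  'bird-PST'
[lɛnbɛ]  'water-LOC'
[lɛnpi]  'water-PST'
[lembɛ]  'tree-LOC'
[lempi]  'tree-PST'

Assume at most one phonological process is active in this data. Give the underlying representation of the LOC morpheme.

The LOC morpheme has two allomorphs, [-bɛ] and [-pɛ].
By contrast the PST suffix keeps its initial [p] throughout — that segment must be underlying.
The LOC suffix is therefore /-bɛ/ underlyingly, with post-vocalic devoicing: voiced stops become voiceless after a vowel.

/-bɛ/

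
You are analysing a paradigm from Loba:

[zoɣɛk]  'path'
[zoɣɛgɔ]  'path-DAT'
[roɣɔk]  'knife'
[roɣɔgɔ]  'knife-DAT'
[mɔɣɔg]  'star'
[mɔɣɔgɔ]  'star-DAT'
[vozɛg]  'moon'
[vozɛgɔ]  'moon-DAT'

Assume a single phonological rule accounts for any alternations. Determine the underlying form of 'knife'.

/roɣɔk/

In [roɣɔk] and [roɣɔgɔ] the final segment of 'knife' alternates: [k] ~ [g].
The stem 'moon' ([vozɛg], [vozɛgɔ]) shows [g] unchanged in both environments, so [g] cannot be basic with [k] derived in isolation.
The alternation reflects intervocalic voicing: voiceless stops become voiced between vowels. /k/ is underlying.
So 'knife' = /roɣɔk/.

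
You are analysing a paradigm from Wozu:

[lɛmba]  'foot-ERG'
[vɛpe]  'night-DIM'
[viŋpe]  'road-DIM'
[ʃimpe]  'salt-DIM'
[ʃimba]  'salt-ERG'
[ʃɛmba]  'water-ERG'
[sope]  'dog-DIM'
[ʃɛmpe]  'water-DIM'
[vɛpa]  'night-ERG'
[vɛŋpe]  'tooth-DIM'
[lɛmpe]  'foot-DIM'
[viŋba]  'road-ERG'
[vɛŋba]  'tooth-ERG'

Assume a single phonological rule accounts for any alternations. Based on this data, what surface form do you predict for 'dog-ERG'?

The ERG suffix surfaces as [-ba] and [-pa], depending on the final segment of the stem.
By contrast the DIM suffix keeps its initial [p] throughout — that segment must be underlying.
So the underlying form is /-ba/, and voiced stops become voiceless after a vowel.
After 'dog', which ends in a vowel, the suffix surfaces as [-pa], giving [sopa].

[sopa]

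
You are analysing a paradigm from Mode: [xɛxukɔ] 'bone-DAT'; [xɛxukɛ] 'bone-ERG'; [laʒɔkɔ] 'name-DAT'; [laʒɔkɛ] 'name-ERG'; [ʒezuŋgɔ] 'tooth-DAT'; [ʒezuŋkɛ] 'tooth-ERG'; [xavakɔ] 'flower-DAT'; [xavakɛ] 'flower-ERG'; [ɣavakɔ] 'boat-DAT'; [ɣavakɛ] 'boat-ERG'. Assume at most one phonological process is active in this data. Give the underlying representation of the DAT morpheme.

The DAT suffix surfaces as [-gɔ] and [-kɔ], depending on the final segment of the stem.
The ERG suffix, which begins with [k], is invariant after every stem; so [k] is not altered by any rule here.
So the underlying form is /-gɔ/, and voiced stops become voiceless after a vowel.

/-gɔ/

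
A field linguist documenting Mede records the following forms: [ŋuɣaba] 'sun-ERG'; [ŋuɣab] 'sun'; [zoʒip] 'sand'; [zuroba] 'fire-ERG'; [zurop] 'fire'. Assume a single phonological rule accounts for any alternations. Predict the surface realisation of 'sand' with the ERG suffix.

'fire' shows [b] ~ [p] at the end of the stem ([zuroba] vs [zurop]).
The stem 'sun' ([ŋuɣaba], [ŋuɣab]) shows [b] unchanged in both environments, so [b] cannot be basic with [p] derived in isolation.
The alternation reflects intervocalic voicing: voiceless stops become voiced between vowels. /p/ is underlying.
The one attested form of 'sand', [zoʒip], shows underlying /zoʒip/. Applying the same rule between vowels gives [zoʒiba].

[zoʒiba]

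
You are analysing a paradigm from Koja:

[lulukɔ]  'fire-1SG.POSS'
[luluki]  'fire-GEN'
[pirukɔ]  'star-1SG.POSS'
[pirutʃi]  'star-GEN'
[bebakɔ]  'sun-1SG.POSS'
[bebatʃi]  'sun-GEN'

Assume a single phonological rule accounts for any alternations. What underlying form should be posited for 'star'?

/pirutʃ/

The stem for 'star' ends in [k] in [pirukɔ] but [tʃ] in [pirutʃi].
But 'fire' keeps [k] in both environments ([lulukɔ], [luluki]), so there is no rule changing /k/ to [tʃ] before the GEN suffix.
The underlying segment must be /tʃ/; palato-alveolar /tʃ/ becomes [k] when no front vowel follows, yielding [k] there.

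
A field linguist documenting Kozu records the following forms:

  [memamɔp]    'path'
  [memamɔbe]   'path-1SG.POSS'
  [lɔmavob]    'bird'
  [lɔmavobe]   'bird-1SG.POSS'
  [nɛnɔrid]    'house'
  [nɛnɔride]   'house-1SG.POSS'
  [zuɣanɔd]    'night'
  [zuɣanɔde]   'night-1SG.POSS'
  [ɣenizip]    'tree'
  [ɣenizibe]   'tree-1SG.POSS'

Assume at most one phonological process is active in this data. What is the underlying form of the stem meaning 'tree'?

/ɣenizip/

In [ɣenizip] and [ɣenizibe] the final segment of 'tree' alternates: [p] ~ [b].
But 'bird' keeps [b] in both environments ([lɔmavob], [lɔmavobe]), so there is no rule changing /b/ to [p] in isolation.
The underlying segment must be /p/; voiceless stops become voiced between vowels, yielding [b] there.
The underlying form of 'tree' is therefore /ɣenizip/.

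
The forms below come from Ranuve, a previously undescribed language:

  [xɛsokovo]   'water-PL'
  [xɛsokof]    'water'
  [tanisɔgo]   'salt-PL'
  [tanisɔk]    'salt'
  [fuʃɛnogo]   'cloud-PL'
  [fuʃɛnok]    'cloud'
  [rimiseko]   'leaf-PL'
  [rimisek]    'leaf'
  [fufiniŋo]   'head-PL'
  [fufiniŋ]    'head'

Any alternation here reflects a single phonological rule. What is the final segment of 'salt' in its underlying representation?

In [tanisɔgo] and [tanisɔk] the final segment of 'salt' alternates: [g] ~ [k].
But 'leaf' keeps [k] in both environments ([rimiseko], [rimisek]), so there is no rule changing /k/ to [g] before the PL suffix.
The underlying segment must be /g/; voiced obstruents become voiceless word-finally, yielding [k] there.

/g/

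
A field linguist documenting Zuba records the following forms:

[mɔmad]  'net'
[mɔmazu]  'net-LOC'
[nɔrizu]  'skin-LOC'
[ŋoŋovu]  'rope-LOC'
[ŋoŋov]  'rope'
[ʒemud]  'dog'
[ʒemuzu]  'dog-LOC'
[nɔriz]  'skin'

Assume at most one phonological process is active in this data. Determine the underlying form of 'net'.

/mɔmad/

In [mɔmazu] and [mɔmad] the final segment of 'net' alternates: [z] ~ [d].
The stem 'skin' ([nɔrizu], [nɔriz]) shows [z] unchanged in both environments, so [z] cannot be basic with [d] derived in isolation.
Therefore /d/ is basic and [z] is derived by intervocalic spirantization (voiced stops become fricatives between vowels).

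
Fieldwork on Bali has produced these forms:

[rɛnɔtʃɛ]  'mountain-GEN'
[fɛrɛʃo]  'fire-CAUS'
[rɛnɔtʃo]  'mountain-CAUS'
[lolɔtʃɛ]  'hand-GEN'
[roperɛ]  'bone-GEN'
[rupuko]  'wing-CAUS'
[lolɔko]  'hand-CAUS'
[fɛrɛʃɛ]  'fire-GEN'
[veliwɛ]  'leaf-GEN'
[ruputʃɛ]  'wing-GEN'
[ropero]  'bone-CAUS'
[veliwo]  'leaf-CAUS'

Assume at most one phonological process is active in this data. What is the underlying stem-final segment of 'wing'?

/k/

The stem for 'wing' ends in [k] in [rupuko] but [tʃ] in [ruputʃɛ].
Compare 'mountain', with invariant [tʃ] in [rɛnɔtʃo] and [rɛnɔtʃɛ]: an analysis with underlying /tʃ/ and a rule producing [k] before the CAUS suffix would wrongly predict alternation here too.
The alternation reflects palatalization before a front vowel: /k/ becomes palato-alveolar [tʃ] before a front vowel. /k/ is underlying.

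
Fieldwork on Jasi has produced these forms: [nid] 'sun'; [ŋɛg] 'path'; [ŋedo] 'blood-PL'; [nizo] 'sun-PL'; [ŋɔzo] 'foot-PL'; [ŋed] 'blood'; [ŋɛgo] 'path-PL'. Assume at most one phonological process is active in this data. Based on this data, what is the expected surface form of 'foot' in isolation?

'sun' shows [z] ~ [d] at the end of the stem ([nizo] vs [nid]).
Compare 'blood', with invariant [d] in [ŋedo] and [ŋed]: an analysis with underlying /d/ and a rule producing [z] before the PL suffix would wrongly predict alternation here too.
Therefore /z/ is basic and [d] is derived by word-final hardening (voiced fricatives become stops word-finally).
From [ŋɔzo] the stem 'foot' is /ŋɔz/; word-finally this yields [ŋɔd].

[ŋɔd]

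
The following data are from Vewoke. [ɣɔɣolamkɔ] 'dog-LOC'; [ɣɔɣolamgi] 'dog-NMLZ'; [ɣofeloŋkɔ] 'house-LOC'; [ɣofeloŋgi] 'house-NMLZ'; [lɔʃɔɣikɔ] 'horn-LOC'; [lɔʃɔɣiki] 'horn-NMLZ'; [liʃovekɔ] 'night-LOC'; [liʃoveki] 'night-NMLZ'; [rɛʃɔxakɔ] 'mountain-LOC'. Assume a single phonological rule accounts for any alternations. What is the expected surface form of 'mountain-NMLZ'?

The NMLZ morpheme has two allomorphs, [-gi] and [-ki].
The LOC suffix, which begins with [k], is invariant after every stem; so [k] is not altered by any rule here.
So the underlying form is /-gi/, and voiced stops become voiceless after a vowel.
After 'mountain', which ends in a vowel, the suffix surfaces as [-ki], giving [rɛʃɔxaki].

[rɛʃɔxaki]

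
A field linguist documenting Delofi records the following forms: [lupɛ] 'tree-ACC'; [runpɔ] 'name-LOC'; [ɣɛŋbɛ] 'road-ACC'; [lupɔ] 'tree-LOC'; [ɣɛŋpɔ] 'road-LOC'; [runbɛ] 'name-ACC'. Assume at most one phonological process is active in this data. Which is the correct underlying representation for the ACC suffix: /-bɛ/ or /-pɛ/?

/-bɛ/

The ACC suffix surfaces as [-bɛ] and [-pɛ], depending on the final segment of the stem.
By contrast the LOC suffix keeps its initial [p] throughout — that segment must be underlying.
So the underlying form is /-bɛ/, and voiced stops become voiceless after a vowel.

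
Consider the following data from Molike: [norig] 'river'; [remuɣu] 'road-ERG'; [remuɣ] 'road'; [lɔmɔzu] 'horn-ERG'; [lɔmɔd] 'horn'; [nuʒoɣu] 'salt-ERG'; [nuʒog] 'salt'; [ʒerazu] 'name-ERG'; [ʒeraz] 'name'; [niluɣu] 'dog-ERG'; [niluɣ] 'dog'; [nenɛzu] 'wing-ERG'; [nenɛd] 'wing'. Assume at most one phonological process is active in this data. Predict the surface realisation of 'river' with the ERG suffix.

In [nuʒoɣu] and [nuʒog] the final segment of 'salt' alternates: [ɣ] ~ [g].
The stem 'dog' ([niluɣu], [niluɣ]) shows [ɣ] unchanged in both environments, so [ɣ] cannot be basic with [g] derived in isolation.
The alternation reflects intervocalic spirantization: voiced stops become fricatives between vowels. /g/ is underlying.
From [norig] the stem 'river' is /norig/; between vowels this yields [noriɣu].

[noriɣu]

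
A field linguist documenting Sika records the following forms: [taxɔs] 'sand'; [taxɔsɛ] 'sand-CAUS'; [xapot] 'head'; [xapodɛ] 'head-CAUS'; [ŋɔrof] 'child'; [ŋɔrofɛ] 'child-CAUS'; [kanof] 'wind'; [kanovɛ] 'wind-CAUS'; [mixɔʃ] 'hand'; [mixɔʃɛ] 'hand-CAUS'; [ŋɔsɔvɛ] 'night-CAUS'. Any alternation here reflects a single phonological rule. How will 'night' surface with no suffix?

[ŋɔsɔf]

The root 'wind' surfaces as [kanof] and [kanovɛ], with a stem-final [f] ~ [v] alternation.
If /f/ were underlying and a rule turned it into [v] before the CAUS suffix, 'child' would also alternate; but it has [f] in both [ŋɔrof] and [ŋɔrofɛ].
So /v/ is underlying, and a rule of word-final obstruent devoicing — voiced obstruents become voiceless word-finally — gives [f].
From [ŋɔsɔvɛ] the stem 'night' is /ŋɔsɔv/; word-finally this yields [ŋɔsɔf].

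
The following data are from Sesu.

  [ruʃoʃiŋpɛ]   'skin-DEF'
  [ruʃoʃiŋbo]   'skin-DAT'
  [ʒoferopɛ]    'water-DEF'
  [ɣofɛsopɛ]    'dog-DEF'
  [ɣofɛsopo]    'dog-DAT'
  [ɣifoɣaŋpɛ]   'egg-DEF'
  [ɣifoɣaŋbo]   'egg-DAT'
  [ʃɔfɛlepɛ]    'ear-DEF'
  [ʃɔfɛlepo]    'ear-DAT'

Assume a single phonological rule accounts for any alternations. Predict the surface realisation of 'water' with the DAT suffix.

[ʒoferopo]

The DAT morpheme has two allomorphs, [-bo] and [-po].
By contrast the DEF suffix keeps its initial [p] throughout — that segment must be underlying.
The DAT suffix is therefore /-bo/ underlyingly, with post-vocalic devoicing: voiced stops become voiceless after a vowel.
After 'water', which ends in a vowel, the suffix surfaces as [-po], giving [ʒoferopo].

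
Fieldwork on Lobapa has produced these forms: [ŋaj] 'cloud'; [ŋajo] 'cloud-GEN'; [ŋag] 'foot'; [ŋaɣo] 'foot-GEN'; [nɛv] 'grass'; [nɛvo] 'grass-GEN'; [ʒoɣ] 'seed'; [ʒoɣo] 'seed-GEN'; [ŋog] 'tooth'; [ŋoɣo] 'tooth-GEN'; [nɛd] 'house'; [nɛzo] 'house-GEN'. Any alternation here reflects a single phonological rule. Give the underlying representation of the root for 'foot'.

In [ŋag] and [ŋaɣo] the final segment of 'foot' alternates: [g] ~ [ɣ].
If /ɣ/ were underlying and a rule turned it into [g] in isolation, 'seed' would also alternate; but it has [ɣ] in both [ʒoɣ] and [ʒoɣo].
Therefore /g/ is basic and [ɣ] is derived by intervocalic spirantization (voiced stops become fricatives between vowels).
So 'foot' = /ŋag/.

/ŋag/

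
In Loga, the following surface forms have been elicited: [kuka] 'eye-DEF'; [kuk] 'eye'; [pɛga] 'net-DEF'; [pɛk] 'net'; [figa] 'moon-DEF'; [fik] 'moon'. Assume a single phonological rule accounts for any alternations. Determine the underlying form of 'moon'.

In [figa] and [fik] the final segment of 'moon' alternates: [g] ~ [k].
But 'eye' keeps [k] in both environments ([kuka], [kuk]), so there is no rule changing /k/ to [g] before the DEF suffix.
So /g/ is underlying, and a rule of word-final obstruent devoicing — voiced obstruents become voiceless word-finally — gives [k].
The underlying form of 'moon' is therefore /fig/.

/fig/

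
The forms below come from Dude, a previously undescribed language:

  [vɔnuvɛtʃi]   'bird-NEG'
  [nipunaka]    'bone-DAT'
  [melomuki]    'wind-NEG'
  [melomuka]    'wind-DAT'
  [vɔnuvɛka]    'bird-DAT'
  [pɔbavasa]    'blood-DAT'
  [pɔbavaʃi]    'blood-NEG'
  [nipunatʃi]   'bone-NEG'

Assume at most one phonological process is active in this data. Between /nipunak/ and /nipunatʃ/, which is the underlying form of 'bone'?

/nipunatʃ/

In [nipunatʃi] and [nipunaka] the final segment of 'bone' alternates: [tʃ] ~ [k].
Compare 'wind', with invariant [k] in [melomuki] and [melomuka]: an analysis with underlying /k/ and a rule producing [tʃ] before the NEG suffix would wrongly predict alternation here too.
So /tʃ/ is underlying, and a rule of depalatalization — palato-alveolar /tʃ/ and /ʃ/ become [k] and [s] when no front vowel follows — gives [k].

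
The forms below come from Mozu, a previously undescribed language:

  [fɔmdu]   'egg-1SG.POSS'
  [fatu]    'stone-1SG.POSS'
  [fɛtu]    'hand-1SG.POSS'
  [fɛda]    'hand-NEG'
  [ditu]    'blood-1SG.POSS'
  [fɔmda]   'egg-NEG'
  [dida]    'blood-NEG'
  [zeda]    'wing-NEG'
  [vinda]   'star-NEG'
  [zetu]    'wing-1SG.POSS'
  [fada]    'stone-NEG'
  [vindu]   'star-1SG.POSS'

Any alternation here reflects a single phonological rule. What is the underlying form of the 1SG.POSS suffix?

/-tu/

The 1SG.POSS morpheme has two allomorphs, [-du] and [-tu].
The NEG suffix, which begins with [d], is invariant after every stem; so [d] is not altered by any rule here.
The 1SG.POSS suffix is therefore /-tu/ underlyingly, with post-nasal voicing: voiceless stops become voiced after a nasal.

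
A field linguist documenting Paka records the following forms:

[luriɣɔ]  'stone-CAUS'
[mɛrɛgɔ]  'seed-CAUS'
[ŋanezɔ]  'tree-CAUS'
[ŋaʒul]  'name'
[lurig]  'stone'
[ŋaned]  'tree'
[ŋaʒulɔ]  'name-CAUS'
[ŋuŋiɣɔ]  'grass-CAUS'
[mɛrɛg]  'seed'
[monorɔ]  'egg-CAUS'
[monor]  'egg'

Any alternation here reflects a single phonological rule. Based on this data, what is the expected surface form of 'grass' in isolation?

[ŋuŋig]

In [luriɣɔ] and [lurig] the final segment of 'stone' alternates: [ɣ] ~ [g].
If /g/ were underlying and a rule turned it into [ɣ] before the CAUS suffix, 'seed' would also alternate; but it has [g] in both [mɛrɛgɔ] and [mɛrɛg].
Therefore /ɣ/ is basic and [g] is derived by word-final hardening (voiced fricatives become stops word-finally).
The one attested form of 'grass', [ŋuŋiɣɔ], shows underlying /ŋuŋiɣ/. Applying the same rule word-finally gives [ŋuŋig].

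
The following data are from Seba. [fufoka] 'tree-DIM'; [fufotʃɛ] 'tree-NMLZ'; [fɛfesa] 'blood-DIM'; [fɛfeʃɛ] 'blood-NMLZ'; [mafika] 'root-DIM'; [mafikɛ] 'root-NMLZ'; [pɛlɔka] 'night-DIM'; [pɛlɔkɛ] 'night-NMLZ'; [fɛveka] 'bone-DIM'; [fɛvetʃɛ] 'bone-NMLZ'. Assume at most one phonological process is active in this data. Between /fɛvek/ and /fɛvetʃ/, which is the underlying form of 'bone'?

/fɛvetʃ/

In [fɛveka] and [fɛvetʃɛ] the final segment of 'bone' alternates: [k] ~ [tʃ].
But 'root' keeps [k] in both environments ([mafika], [mafikɛ]), so there is no rule changing /k/ to [tʃ] before the NMLZ suffix.
Therefore /tʃ/ is basic and [k] is derived by depalatalization (palato-alveolar /tʃ/ and /ʃ/ become [k] and [s] when no front vowel follows).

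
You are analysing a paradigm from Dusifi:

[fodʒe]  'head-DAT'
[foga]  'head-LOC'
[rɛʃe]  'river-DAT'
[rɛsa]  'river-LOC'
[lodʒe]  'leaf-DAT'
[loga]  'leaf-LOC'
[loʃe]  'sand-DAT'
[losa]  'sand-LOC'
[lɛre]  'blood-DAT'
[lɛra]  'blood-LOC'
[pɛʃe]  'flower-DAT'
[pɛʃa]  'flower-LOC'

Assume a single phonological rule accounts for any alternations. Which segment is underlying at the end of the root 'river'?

'river' shows [ʃ] ~ [s] at the end of the stem ([rɛʃe] vs [rɛsa]).
But 'flower' keeps [ʃ] in both environments ([pɛʃe], [pɛʃa]), so there is no rule changing /ʃ/ to [s] before the LOC suffix.
So /s/ is underlying, and a rule of palatalization before a front vowel — /g/ and /s/ become palato-alveolar [dʒ] and [ʃ] before a front vowel — gives [ʃ].

/s/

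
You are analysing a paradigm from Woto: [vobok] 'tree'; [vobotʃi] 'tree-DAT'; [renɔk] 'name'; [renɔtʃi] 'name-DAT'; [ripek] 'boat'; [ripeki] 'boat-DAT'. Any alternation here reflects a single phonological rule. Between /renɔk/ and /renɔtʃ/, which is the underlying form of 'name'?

/renɔtʃ/

The stem for 'name' ends in [k] in [renɔk] but [tʃ] in [renɔtʃi].
If /k/ were underlying and a rule turned it into [tʃ] before the DAT suffix, 'boat' would also alternate; but it has [k] in both [ripek] and [ripeki].
The alternation reflects depalatalization: palato-alveolar /tʃ/ becomes [k] when no front vowel follows. /tʃ/ is underlying.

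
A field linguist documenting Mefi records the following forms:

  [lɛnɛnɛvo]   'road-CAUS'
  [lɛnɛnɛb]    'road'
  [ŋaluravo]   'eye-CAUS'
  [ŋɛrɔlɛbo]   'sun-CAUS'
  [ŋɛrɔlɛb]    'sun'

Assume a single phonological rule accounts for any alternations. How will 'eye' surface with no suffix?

'road' shows [v] ~ [b] at the end of the stem ([lɛnɛnɛvo] vs [lɛnɛnɛb]).
The stem 'sun' ([ŋɛrɔlɛbo], [ŋɛrɔlɛb]) shows [b] unchanged in both environments, so [b] cannot be basic with [v] derived before the CAUS suffix.
Therefore /v/ is basic and [b] is derived by word-final hardening (voiced fricatives become stops word-finally).
From [ŋaluravo] the stem 'eye' is /ŋalurav/; word-finally this yields [ŋalurab].

[ŋalurab]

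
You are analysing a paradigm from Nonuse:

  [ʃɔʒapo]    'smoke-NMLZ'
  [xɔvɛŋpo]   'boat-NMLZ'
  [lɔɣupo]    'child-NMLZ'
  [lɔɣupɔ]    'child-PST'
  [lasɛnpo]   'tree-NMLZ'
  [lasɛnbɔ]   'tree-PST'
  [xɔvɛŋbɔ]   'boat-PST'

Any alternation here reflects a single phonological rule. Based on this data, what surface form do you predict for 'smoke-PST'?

The PST suffix surfaces as [-bɔ] and [-pɔ], depending on the final segment of the stem.
The NMLZ suffix, which begins with [p], is invariant after every stem; so [p] is not altered by any rule here.
The PST suffix is therefore /-bɔ/ underlyingly, with post-vocalic devoicing: voiced stops become voiceless after a vowel.
After 'smoke', which ends in a vowel, the suffix surfaces as [-pɔ], giving [ʃɔʒapɔ].

[ʃɔʒapɔ]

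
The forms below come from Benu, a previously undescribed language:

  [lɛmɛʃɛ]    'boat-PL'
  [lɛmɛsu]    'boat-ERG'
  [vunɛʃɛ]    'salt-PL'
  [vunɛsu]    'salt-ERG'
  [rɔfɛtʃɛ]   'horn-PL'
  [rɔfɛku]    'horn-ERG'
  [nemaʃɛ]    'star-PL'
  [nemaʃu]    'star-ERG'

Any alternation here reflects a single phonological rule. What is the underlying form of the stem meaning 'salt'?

/vunɛs/

The root 'salt' surfaces as [vunɛʃɛ] and [vunɛsu], with a stem-final [ʃ] ~ [s] alternation.
The stem 'star' ([nemaʃɛ], [nemaʃu]) shows [ʃ] unchanged in both environments, so [ʃ] cannot be basic with [s] derived before the ERG suffix.
So /s/ is underlying, and a rule of palatalization before a front vowel — /k/ and /s/ become palato-alveolar [tʃ] and [ʃ] before a front vowel — gives [ʃ].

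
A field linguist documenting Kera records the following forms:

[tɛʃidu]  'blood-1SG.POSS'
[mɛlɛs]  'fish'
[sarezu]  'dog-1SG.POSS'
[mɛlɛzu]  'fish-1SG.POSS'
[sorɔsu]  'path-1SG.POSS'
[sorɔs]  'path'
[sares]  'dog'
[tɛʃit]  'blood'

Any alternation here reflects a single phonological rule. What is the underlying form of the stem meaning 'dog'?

'dog' shows [z] ~ [s] at the end of the stem ([sarezu] vs [sares]).
If /s/ were underlying and a rule turned it into [z] before the 1SG.POSS suffix, 'path' would also alternate; but it has [s] in both [sorɔsu] and [sorɔs].
Therefore /z/ is basic and [s] is derived by word-final obstruent devoicing (voiced obstruents become voiceless word-finally).

/sarez/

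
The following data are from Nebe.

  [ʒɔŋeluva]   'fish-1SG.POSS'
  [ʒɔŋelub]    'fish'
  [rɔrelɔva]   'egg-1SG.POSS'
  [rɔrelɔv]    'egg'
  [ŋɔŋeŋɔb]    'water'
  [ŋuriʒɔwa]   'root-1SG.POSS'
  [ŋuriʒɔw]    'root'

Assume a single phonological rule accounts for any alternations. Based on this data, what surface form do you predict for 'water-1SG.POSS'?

The root 'fish' surfaces as [ʒɔŋeluva] and [ʒɔŋelub], with a stem-final [v] ~ [b] alternation.
The stem 'egg' ([rɔrelɔva], [rɔrelɔv]) shows [v] unchanged in both environments, so [v] cannot be basic with [b] derived in isolation.
The underlying segment must be /b/; voiced stops become fricatives between vowels, yielding [v] there.
From [ŋɔŋeŋɔb] the stem 'water' is /ŋɔŋeŋɔb/; between vowels this yields [ŋɔŋeŋɔva].

[ŋɔŋeŋɔva]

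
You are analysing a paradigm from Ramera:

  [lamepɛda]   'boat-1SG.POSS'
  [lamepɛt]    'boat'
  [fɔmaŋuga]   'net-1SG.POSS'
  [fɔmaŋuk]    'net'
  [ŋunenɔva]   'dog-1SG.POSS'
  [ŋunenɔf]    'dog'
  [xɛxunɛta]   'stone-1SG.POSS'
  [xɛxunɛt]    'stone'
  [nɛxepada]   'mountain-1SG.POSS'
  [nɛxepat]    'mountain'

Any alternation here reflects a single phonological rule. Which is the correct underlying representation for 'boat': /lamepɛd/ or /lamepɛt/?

'boat' shows [d] ~ [t] at the end of the stem ([lamepɛda] vs [lamepɛt]).
If /t/ were underlying and a rule turned it into [d] before the 1SG.POSS suffix, 'stone' would also alternate; but it has [t] in both [xɛxunɛta] and [xɛxunɛt].
Therefore /d/ is basic and [t] is derived by word-final obstruent devoicing (voiced obstruents become voiceless word-finally).

/lamepɛd/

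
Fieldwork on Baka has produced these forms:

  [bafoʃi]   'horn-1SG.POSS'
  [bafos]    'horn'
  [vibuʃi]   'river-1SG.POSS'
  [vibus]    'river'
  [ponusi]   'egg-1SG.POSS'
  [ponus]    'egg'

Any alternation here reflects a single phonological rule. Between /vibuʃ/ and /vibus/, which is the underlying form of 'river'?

The stem for 'river' ends in [ʃ] in [vibuʃi] but [s] in [vibus].
But 'egg' keeps [s] in both environments ([ponusi], [ponus]), so there is no rule changing /s/ to [ʃ] before the 1SG.POSS suffix.
So /ʃ/ is underlying, and a rule of depalatalization — palato-alveolar /ʃ/ becomes [s] when no front vowel follows — gives [s].

/vibuʃ/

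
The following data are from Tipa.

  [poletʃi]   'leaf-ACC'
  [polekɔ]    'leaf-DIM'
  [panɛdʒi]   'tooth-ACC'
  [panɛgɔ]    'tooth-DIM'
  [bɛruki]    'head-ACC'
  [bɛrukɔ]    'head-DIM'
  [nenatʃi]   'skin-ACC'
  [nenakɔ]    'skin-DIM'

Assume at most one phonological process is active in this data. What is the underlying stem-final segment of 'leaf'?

/tʃ/

The stem for 'leaf' ends in [tʃ] in [poletʃi] but [k] in [polekɔ].
But 'head' keeps [k] in both environments ([bɛruki], [bɛrukɔ]), so there is no rule changing /k/ to [tʃ] before the ACC suffix.
So /tʃ/ is underlying, and a rule of depalatalization — palato-alveolar /tʃ/ and /dʒ/ become [k] and [g] when no front vowel follows — gives [k].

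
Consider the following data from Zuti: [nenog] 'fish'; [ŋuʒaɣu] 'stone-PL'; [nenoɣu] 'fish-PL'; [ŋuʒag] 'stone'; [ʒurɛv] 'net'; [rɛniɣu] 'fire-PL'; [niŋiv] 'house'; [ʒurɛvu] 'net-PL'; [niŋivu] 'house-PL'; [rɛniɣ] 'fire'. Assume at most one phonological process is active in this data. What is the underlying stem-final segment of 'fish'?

In [nenog] and [nenoɣu] the final segment of 'fish' alternates: [g] ~ [ɣ].
But 'fire' keeps [ɣ] in both environments ([rɛniɣ], [rɛniɣu]), so there is no rule changing /ɣ/ to [g] in isolation.
So /g/ is underlying, and a rule of intervocalic spirantization — voiced stops become fricatives between vowels — gives [ɣ].

/g/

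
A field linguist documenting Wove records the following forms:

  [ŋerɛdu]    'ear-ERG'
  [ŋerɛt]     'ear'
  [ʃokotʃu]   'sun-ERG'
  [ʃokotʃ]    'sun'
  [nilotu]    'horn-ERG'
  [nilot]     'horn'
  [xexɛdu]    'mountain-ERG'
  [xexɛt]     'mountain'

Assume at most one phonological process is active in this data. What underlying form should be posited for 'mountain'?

/xexɛd/

The stem for 'mountain' ends in [d] in [xexɛdu] but [t] in [xexɛt].
Compare 'horn', with invariant [t] in [nilotu] and [nilot]: an analysis with underlying /t/ and a rule producing [d] before the ERG suffix would wrongly predict alternation here too.
So /d/ is underlying, and a rule of word-final obstruent devoicing — voiced obstruents become voiceless word-finally — gives [t].
Hence 'mountain' is /xexɛd/ underlyingly.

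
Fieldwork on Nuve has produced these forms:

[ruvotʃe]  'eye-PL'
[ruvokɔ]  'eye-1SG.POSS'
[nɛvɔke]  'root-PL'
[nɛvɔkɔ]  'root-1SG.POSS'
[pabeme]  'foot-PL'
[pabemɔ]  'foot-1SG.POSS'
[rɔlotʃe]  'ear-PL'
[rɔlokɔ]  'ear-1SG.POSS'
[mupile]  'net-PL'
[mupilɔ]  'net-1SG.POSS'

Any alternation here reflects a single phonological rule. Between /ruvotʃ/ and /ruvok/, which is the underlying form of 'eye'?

/ruvotʃ/

In [ruvotʃe] and [ruvokɔ] the final segment of 'eye' alternates: [tʃ] ~ [k].
If /k/ were underlying and a rule turned it into [tʃ] before the PL suffix, 'root' would also alternate; but it has [k] in both [nɛvɔke] and [nɛvɔkɔ].
The alternation reflects depalatalization: palato-alveolar /tʃ/ becomes [k] when no front vowel follows. /tʃ/ is underlying.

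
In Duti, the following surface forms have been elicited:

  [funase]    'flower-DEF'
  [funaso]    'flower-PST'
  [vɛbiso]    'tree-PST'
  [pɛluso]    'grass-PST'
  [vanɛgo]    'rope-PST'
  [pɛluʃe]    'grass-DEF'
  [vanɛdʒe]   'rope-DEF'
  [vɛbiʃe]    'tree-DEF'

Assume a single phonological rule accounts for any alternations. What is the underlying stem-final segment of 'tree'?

In [vɛbiso] and [vɛbiʃe] the final segment of 'tree' alternates: [s] ~ [ʃ].
If /s/ were underlying and a rule turned it into [ʃ] before the DEF suffix, 'flower' would also alternate; but it has [s] in both [funaso] and [funase].
The alternation reflects depalatalization: palato-alveolar /dʒ/ and /ʃ/ become [g] and [s] when no front vowel follows. /ʃ/ is underlying.

/ʃ/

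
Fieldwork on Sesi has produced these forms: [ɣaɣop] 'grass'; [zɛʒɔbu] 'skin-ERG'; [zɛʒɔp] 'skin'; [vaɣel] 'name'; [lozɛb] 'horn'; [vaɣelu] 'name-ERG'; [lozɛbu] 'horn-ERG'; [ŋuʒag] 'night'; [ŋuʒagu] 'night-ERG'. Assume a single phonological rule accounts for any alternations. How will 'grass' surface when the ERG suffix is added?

[ɣaɣobu]

The root 'skin' surfaces as [zɛʒɔbu] and [zɛʒɔp], with a stem-final [b] ~ [p] alternation.
But 'horn' keeps [b] in both environments ([lozɛbu], [lozɛb]), so there is no rule changing /b/ to [p] in isolation.
Therefore /p/ is basic and [b] is derived by intervocalic voicing (voiceless stops become voiced between vowels).
From [ɣaɣop] the stem 'grass' is /ɣaɣop/; between vowels this yields [ɣaɣobu].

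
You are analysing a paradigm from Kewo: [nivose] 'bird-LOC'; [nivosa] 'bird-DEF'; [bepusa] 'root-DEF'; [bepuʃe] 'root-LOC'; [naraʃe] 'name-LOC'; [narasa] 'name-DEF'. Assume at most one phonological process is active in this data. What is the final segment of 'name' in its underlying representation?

In [naraʃe] and [narasa] the final segment of 'name' alternates: [ʃ] ~ [s].
Compare 'bird', with invariant [s] in [nivose] and [nivosa]: an analysis with underlying /s/ and a rule producing [ʃ] before the LOC suffix would wrongly predict alternation here too.
The underlying segment must be /ʃ/; palato-alveolar /ʃ/ becomes [s] when no front vowel follows, yielding [s] there.

/ʃ/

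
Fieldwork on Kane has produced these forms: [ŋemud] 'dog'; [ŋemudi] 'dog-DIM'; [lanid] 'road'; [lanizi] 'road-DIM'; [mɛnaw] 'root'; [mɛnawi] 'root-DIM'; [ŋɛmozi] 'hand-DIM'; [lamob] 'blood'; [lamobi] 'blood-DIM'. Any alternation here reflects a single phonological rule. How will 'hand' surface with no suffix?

The root 'road' surfaces as [lanid] and [lanizi], with a stem-final [d] ~ [z] alternation.
Compare 'dog', with invariant [d] in [ŋemud] and [ŋemudi]: an analysis with underlying /d/ and a rule producing [z] before the DIM suffix would wrongly predict alternation here too.
The alternation reflects word-final hardening: voiced fricatives become stops word-finally. /z/ is underlying.
From [ŋɛmozi] the stem 'hand' is /ŋɛmoz/; word-finally this yields [ŋɛmod].

[ŋɛmod]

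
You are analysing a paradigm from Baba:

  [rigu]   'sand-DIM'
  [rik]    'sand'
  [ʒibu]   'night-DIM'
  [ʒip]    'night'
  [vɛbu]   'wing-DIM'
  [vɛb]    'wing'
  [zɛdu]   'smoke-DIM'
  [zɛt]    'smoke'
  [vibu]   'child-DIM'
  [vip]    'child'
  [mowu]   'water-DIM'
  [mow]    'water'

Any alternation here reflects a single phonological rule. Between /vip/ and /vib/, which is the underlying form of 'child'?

'child' shows [b] ~ [p] at the end of the stem ([vibu] vs [vip]).
The stem 'wing' ([vɛbu], [vɛb]) shows [b] unchanged in both environments, so [b] cannot be basic with [p] derived in isolation.
So /p/ is underlying, and a rule of intervocalic voicing — voiceless stops become voiced between vowels — gives [b].

/vip/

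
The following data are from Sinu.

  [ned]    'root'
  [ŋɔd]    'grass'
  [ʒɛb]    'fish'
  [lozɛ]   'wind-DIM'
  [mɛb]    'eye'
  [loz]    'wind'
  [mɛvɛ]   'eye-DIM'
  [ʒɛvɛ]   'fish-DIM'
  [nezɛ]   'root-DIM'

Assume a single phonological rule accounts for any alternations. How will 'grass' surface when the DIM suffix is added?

In [nezɛ] and [ned] the final segment of 'root' alternates: [z] ~ [d].
The stem 'wind' ([lozɛ], [loz]) shows [z] unchanged in both environments, so [z] cannot be basic with [d] derived in isolation.
So /d/ is underlying, and a rule of intervocalic spirantization — voiced stops become fricatives between vowels — gives [z].
The one attested form of 'grass', [ŋɔd], shows underlying /ŋɔd/. Applying the same rule between vowels gives [ŋɔzɛ].

[ŋɔzɛ]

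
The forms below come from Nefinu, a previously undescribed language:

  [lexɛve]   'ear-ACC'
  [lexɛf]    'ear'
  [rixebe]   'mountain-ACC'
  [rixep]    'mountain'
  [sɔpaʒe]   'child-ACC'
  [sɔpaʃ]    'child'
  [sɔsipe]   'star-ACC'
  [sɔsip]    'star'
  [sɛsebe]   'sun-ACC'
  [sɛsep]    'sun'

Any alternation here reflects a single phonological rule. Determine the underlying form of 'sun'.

/sɛseb/

The stem for 'sun' ends in [b] in [sɛsebe] but [p] in [sɛsep].
Compare 'star', with invariant [p] in [sɔsipe] and [sɔsip]: an analysis with underlying /p/ and a rule producing [b] before the ACC suffix would wrongly predict alternation here too.
The alternation reflects word-final obstruent devoicing: voiced obstruents become voiceless word-finally. /b/ is underlying.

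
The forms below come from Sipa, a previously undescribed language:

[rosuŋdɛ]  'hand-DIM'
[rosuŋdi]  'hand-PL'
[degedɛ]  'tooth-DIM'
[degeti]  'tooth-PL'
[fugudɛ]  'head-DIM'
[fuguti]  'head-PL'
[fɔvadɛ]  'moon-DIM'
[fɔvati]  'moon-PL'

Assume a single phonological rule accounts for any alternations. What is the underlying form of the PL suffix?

The PL suffix surfaces as [-di] and [-ti], depending on the final segment of the stem.
By contrast the DIM suffix keeps its initial [d] throughout — that segment must be underlying.
So the underlying form is /-ti/, and voiceless stops become voiced after a nasal.

/-ti/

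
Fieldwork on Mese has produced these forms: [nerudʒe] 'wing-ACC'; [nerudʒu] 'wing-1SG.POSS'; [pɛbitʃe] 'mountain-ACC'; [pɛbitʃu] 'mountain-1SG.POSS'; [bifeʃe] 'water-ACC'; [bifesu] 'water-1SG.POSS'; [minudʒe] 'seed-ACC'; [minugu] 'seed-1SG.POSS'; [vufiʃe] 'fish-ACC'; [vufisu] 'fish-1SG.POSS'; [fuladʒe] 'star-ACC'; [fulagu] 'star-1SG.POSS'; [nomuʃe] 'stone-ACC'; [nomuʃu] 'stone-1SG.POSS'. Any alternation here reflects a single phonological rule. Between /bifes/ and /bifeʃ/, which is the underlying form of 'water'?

'water' shows [ʃ] ~ [s] at the end of the stem ([bifeʃe] vs [bifesu]).
But 'stone' keeps [ʃ] in both environments ([nomuʃe], [nomuʃu]), so there is no rule changing /ʃ/ to [s] before the 1SG.POSS suffix.
The alternation reflects palatalization before a front vowel: /g/ and /s/ become palato-alveolar [dʒ] and [ʃ] before a front vowel. /s/ is underlying.

/bifes/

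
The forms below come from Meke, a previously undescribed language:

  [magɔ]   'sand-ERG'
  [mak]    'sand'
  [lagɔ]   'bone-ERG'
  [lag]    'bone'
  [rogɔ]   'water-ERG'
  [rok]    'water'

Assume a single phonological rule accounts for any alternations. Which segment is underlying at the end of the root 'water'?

'water' shows [g] ~ [k] at the end of the stem ([rogɔ] vs [rok]).
If /g/ were underlying and a rule turned it into [k] in isolation, 'bone' would also alternate; but it has [g] in both [lagɔ] and [lag].
So /k/ is underlying, and a rule of intervocalic voicing — voiceless stops become voiced between vowels — gives [g].

/k/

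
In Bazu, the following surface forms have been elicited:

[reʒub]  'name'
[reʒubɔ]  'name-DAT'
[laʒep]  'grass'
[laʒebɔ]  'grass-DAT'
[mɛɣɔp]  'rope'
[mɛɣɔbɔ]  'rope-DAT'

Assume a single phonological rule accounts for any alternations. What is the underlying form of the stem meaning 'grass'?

/laʒep/

In [laʒep] and [laʒebɔ] the final segment of 'grass' alternates: [p] ~ [b].
But 'name' keeps [b] in both environments ([reʒub], [reʒubɔ]), so there is no rule changing /b/ to [p] in isolation.
So /p/ is underlying, and a rule of intervocalic voicing — voiceless stops become voiced between vowels — gives [b].
Hence 'grass' is /laʒep/ underlyingly.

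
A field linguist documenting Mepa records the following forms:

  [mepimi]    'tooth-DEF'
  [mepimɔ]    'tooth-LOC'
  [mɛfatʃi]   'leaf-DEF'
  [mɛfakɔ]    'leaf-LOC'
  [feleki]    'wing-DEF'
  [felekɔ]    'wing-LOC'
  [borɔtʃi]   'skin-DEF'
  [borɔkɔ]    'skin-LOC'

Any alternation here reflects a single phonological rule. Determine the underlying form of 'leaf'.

/mɛfatʃ/

The stem for 'leaf' ends in [tʃ] in [mɛfatʃi] but [k] in [mɛfakɔ].
If /k/ were underlying and a rule turned it into [tʃ] before the DEF suffix, 'wing' would also alternate; but it has [k] in both [feleki] and [felekɔ].
Therefore /tʃ/ is basic and [k] is derived by depalatalization (palato-alveolar /tʃ/ becomes [k] when no front vowel follows).
So 'leaf' = /mɛfatʃ/.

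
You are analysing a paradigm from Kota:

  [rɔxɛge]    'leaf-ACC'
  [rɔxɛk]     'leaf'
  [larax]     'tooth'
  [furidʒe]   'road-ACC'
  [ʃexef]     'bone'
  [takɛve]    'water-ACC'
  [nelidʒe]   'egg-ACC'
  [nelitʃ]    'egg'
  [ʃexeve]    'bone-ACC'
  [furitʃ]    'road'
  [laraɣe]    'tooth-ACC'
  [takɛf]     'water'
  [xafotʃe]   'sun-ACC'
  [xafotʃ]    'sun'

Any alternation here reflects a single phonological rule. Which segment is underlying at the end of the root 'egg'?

/dʒ/

The stem for 'egg' ends in [dʒ] in [nelidʒe] but [tʃ] in [nelitʃ].
The stem 'sun' ([xafotʃe], [xafotʃ]) shows [tʃ] unchanged in both environments, so [tʃ] cannot be basic with [dʒ] derived before the ACC suffix.
The alternation reflects word-final obstruent devoicing: voiced obstruents become voiceless word-finally. /dʒ/ is underlying.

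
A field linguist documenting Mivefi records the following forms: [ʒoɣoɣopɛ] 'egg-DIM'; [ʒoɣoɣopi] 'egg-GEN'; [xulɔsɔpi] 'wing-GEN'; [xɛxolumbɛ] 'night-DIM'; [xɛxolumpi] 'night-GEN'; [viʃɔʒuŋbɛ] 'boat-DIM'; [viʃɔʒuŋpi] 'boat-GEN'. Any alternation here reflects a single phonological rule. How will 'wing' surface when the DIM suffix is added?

[xulɔsɔpɛ]

The DIM suffix surfaces as [-bɛ] and [-pɛ], depending on the final segment of the stem.
The GEN suffix, which begins with [p], is invariant after every stem; so [p] is not altered by any rule here.
So the underlying form is /-bɛ/, and voiced stops become voiceless after a vowel.
After 'wing', which ends in a vowel, the suffix surfaces as [-pɛ], giving [xulɔsɔpɛ].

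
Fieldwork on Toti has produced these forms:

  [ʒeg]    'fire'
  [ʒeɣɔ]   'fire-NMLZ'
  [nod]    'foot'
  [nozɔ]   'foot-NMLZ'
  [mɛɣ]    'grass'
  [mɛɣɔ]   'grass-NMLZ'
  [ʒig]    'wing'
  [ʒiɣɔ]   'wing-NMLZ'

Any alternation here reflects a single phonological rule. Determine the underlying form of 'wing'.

/ʒig/

The root 'wing' surfaces as [ʒig] and [ʒiɣɔ], with a stem-final [g] ~ [ɣ] alternation.
The stem 'grass' ([mɛɣ], [mɛɣɔ]) shows [ɣ] unchanged in both environments, so [ɣ] cannot be basic with [g] derived in isolation.
Therefore /g/ is basic and [ɣ] is derived by intervocalic spirantization (voiced stops become fricatives between vowels).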